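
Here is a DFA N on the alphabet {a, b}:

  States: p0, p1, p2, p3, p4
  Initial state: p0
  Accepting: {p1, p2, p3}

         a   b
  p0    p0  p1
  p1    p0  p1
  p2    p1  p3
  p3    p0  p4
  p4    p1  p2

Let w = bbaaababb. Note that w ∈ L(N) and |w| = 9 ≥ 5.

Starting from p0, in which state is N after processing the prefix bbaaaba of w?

p0

Run of N on the first 7 characters of w = b b a a a b a:
  step 0: p0  (start)
  step 1: p1  (read b: p0→p1)
  step 2: p1  (read b: p1→p1)
  step 3: p0  (read a: p1→p0)
  step 4: p0  (read a: p0→p0)
  step 5: p0  (read a: p0→p0)
  step 6: p1  (read b: p0→p1)
  step 7: p0  (read a: p1→p0)

After reading 7 characters, N is in state p0.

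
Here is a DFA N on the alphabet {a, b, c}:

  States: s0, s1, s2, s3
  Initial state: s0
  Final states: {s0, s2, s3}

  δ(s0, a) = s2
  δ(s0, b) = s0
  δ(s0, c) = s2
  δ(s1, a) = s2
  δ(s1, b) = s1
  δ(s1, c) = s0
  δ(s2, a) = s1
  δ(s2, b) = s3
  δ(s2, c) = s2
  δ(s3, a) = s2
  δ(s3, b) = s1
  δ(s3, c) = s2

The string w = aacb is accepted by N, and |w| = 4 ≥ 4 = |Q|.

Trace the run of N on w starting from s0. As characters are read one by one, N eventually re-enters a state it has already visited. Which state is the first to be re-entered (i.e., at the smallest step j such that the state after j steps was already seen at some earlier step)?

s0

State sequence: s0 -a-> s2 -a-> s1 -c-> s0 -b-> s0
First repeat at step 3: s0 was already visited.

The earliest repeat is at step j = 3: N is in s0, which it already visited at step i = 0.
Pumping length from the standard proof: p = 4 (the number of states). The repeated state found above gives |xy| = j ≤ 4 and |y| = j − i ≥ 1.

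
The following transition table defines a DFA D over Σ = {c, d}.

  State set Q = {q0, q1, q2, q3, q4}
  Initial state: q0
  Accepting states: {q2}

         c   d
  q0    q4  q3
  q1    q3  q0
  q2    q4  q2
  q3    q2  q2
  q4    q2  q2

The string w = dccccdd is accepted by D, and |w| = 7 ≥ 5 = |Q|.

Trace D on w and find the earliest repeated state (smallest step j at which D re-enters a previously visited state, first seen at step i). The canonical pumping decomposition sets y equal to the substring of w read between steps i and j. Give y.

cc

Run of D on w = d c c c c d d:
  step 0: q0  (start)
  step 1: q3  (read d: q0→q3)
  step 2: q2  (read c: q3→q2)
  step 3: q4  (read c: q2→q4)
  step 4: q2  (read c: q4→q2)   ← first repeat (q2 seen earlier)
  step 5: q4  (read c: q2→q4)
  step 6: q2  (read d: q4→q2)
  step 7: q2  (read d: q2→q2)

So i = 2, j = 4, giving x = w[0:2] = dc, y = w[2:4] = cc, z = w[4:7] = cdd.
Check: |xy| = 4 ≤ 5 and |y| = 2 ≥ 1. Reading y takes D from q2 back to q2, so every xyⁱz is accepted.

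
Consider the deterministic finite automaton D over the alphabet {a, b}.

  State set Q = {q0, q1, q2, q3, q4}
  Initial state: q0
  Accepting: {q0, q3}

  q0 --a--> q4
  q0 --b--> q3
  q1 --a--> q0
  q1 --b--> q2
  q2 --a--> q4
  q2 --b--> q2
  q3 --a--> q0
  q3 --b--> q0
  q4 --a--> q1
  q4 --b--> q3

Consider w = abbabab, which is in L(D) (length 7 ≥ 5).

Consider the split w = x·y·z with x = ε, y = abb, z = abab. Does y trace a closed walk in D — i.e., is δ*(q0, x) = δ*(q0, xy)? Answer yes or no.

State sequence: q0 -a-> q4 -b-> q3 -b-> q0

After x (step 0): q0. After xy (step 3): q0.
They match, so y = abb drives D around a cycle from q0 back to itself; pumping y any number of times keeps D in q0 before reading z, and xyⁱz ∈ L(D) for every i ≥ 0.

yes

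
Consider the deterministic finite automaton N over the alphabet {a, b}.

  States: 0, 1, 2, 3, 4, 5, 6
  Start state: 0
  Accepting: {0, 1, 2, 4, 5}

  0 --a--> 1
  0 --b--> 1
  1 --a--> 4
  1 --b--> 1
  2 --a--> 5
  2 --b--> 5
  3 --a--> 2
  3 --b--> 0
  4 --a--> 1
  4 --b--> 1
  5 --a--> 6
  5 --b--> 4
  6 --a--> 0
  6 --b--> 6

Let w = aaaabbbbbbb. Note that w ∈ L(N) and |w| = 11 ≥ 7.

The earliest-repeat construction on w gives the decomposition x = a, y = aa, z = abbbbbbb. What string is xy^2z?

aaaaaabbbbbbb

xy^2z = a·aa·aa·abbbbbbb = aaaaaabbbbbbb.
Reading y = aa takes N from 1 back to 1, so after x·y·y the machine is still in 1, and z then leads to the accepting state 1. Hence aaaaaabbbbbbb ∈ L(N).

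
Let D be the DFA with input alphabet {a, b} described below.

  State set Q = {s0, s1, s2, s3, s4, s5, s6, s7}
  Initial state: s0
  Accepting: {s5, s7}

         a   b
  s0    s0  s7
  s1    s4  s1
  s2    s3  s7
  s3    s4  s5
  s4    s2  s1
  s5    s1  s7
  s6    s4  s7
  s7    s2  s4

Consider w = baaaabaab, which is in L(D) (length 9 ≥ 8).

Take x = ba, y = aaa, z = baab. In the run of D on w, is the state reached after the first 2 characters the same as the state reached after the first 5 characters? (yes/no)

yes

State sequence: s0 -b-> s7 -a-> s2 -a-> s3 -a-> s4 -a-> s2

After x (step 2): s2. After xy (step 5): s2.
They match, so y = aaa drives D around a cycle from s2 back to itself; pumping y any number of times keeps D in s2 before reading z, and xyⁱz ∈ L(D) for every i ≥ 0.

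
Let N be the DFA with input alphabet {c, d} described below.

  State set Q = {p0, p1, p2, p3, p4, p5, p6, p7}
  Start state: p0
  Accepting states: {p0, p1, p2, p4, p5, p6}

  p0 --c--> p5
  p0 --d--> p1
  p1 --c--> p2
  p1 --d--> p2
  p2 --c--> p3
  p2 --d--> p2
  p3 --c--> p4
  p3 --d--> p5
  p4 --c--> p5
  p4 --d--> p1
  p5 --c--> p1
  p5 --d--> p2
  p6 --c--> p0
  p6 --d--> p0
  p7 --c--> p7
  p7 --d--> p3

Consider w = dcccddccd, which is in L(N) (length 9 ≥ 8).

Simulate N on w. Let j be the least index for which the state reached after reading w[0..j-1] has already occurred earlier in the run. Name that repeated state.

p1

Run of N on w = d c c c d d c c d:
  step 0: p0  (start)
  step 1: p1  (read d: p0→p1)
  step 2: p2  (read c: p1→p2)
  step 3: p3  (read c: p2→p3)
  step 4: p4  (read c: p3→p4)
  step 5: p1  (read d: p4→p1)   ← first repeat (p1 seen earlier)
  step 6: p2  (read d: p1→p2)
  step 7: p3  (read c: p2→p3)
  step 8: p4  (read c: p3→p4)
  step 9: p1  (read d: p4→p1)

The earliest repeat is at step j = 5: N is in p1, which it already visited at step i = 1.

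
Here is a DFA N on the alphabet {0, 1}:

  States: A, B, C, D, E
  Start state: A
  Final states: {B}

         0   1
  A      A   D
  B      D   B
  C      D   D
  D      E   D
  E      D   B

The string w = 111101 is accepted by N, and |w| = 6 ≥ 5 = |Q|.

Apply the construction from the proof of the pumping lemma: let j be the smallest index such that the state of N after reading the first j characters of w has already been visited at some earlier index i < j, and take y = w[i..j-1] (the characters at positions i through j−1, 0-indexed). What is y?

1

State sequence: A -1-> D -1-> D -1-> D -1-> D -0-> E -1-> B
First repeat at step 2: D was already visited.

So i = 1, j = 2, giving x = w[0:1] = 1, y = w[1:2] = 1, z = w[2:6] = 1101.
Check: |xy| = 2 ≤ 5 and |y| = 1 ≥ 1. Reading y takes N from D back to D, so every xyⁱz is accepted.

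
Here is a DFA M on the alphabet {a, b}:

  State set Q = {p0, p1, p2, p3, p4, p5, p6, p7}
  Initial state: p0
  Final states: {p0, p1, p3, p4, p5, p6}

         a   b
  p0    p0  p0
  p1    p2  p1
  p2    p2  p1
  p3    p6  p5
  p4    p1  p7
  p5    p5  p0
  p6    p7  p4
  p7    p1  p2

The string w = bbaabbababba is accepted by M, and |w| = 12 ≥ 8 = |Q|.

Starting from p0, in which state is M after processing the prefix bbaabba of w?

State sequence: p0 -b-> p0 -b-> p0 -a-> p0 -a-> p0 -b-> p0 -b-> p0 -a-> p0

After reading 7 characters, M is in state p0.

p0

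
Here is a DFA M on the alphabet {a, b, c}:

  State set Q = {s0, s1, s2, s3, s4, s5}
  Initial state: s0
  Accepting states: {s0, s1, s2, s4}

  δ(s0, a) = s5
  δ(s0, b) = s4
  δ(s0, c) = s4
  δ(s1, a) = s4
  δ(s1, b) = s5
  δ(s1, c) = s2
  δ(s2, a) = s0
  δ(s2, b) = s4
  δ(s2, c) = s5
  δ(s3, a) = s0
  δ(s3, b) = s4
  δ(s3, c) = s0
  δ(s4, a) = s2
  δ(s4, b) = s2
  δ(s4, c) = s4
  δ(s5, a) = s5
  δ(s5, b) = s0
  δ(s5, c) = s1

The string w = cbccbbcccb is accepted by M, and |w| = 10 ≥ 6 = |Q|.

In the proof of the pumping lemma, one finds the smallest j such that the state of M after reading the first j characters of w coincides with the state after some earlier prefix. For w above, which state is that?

State sequence: s0 -c-> s4 -b-> s2 -c-> s5 -c-> s1 -b-> s5 -b-> s0 -c-> s4 -c-> s4 -c-> s4 -b-> s2
First repeat at step 5: s5 was already visited.

The earliest repeat is at step j = 5: M is in s5, which it already visited at step i = 3.

s5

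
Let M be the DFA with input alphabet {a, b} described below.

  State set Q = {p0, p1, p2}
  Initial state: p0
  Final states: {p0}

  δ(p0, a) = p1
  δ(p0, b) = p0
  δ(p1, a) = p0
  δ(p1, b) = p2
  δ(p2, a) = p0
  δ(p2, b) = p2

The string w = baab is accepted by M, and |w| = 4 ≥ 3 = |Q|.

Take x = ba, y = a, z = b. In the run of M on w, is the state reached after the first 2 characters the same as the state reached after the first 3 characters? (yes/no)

State sequence: p0 -b-> p0 -a-> p1 -a-> p0

After x (step 2): p1. After xy (step 3): p0.
They differ (p1 ≠ p0), so y is not a cycle from the state after x; this split is not the one the pumping-lemma construction produces, and pumping y need not keep the string in L(M).

no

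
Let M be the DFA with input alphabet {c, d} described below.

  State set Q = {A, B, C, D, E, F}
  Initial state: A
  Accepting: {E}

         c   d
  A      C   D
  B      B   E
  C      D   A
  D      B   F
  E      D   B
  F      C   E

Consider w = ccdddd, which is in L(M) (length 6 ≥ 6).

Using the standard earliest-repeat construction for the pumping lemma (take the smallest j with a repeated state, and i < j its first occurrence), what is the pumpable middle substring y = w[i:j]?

State sequence: A -c-> C -c-> D -d-> F -d-> E -d-> B -d-> E
First repeat at step 6: E was already visited.

So i = 4, j = 6, giving x = w[0:4] = ccdd, y = w[4:6] = dd, z = w[6:6] = ε.
Check: |xy| = 6 ≤ 6 and |y| = 2 ≥ 1. Reading y takes M from E back to E, so every xyⁱz is accepted.

dd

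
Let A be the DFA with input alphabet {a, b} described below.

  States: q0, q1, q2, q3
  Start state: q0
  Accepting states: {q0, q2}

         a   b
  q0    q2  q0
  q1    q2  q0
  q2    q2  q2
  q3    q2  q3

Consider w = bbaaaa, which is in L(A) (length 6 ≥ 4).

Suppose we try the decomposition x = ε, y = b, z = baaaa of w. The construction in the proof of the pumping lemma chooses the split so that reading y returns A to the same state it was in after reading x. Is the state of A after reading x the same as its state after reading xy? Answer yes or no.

Run of A on the first 1 characters of w = b:
  step 0: q0  (start)
  step 1: q0  (read b: q0→q0)

After x (step 0): q0. After xy (step 1): q0.
They match, so y = b drives A around a cycle from q0 back to itself; pumping y any number of times keeps A in q0 before reading z, and xyⁱz ∈ L(A) for every i ≥ 0.

yes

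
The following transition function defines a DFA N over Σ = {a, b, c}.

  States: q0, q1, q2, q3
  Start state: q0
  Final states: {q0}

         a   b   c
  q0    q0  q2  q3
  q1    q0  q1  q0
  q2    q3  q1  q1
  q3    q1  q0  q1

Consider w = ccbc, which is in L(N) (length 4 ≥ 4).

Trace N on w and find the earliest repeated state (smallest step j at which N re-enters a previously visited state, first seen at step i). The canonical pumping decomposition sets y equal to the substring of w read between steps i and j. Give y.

Run of N on w = c c b c:
  step 0: q0  (start)
  step 1: q3  (read c: q0→q3)
  step 2: q1  (read c: q3→q1)
  step 3: q1  (read b: q1→q1)   ← first repeat (q1 seen earlier)
  step 4: q0  (read c: q1→q0)

So i = 2, j = 3, giving x = w[0:2] = cc, y = w[2:3] = b, z = w[3:4] = c.
Check: |xy| = 3 ≤ 4 and |y| = 1 ≥ 1. Reading y takes N from q1 back to q1, so every xyⁱz is accepted.
Since N has 4 states, any run of length ≥ 4 visits 4+1 states, so by pigeonhole some state repeats within the first 4 steps — that repeat gives the pumpable loop.

b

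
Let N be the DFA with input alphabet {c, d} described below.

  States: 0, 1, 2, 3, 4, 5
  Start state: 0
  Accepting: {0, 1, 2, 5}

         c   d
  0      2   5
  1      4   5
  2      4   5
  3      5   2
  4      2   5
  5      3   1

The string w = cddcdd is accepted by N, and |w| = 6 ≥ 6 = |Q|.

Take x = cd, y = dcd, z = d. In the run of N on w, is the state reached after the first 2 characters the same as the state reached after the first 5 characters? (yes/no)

Run of N on the first 5 characters of w = c d d c d:
  step 0: 0  (start)
  step 1: 2  (read c: 0→2)
  step 2: 5  (read d: 2→5)
  step 3: 1  (read d: 5→1)
  step 4: 4  (read c: 1→4)
  step 5: 5  (read d: 4→5)

After x (step 2): 5. After xy (step 5): 5.
They match, so y = dcd drives N around a cycle from 5 back to itself; pumping y any number of times keeps N in 5 before reading z, and xyⁱz ∈ L(N) for every i ≥ 0.

yes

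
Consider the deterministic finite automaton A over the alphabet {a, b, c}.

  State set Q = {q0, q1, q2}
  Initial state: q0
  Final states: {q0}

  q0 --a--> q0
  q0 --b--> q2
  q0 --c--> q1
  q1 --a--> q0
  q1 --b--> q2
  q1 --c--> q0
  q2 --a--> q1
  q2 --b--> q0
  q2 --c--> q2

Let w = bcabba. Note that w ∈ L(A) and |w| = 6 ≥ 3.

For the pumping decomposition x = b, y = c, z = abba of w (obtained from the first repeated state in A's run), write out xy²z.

bccabba

xy^2z = b·c·c·abba = bccabba.
Reading y = c takes A from q2 back to q2, so after x·y·y the machine is still in q2, and z then leads to the accepting state q0. Hence bccabba ∈ L(A).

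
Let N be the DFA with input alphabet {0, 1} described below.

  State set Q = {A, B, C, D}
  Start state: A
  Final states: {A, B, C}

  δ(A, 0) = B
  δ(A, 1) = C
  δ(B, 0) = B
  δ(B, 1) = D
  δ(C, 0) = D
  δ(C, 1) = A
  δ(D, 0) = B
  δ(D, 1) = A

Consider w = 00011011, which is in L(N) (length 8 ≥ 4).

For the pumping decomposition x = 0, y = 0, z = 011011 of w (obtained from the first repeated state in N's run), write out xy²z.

000011011

xy^2z = 0·0·0·011011 = 000011011.
Reading y = 0 takes N from B back to B, so after x·y·y the machine is still in B, and z then leads to the accepting state A. Hence 000011011 ∈ L(N).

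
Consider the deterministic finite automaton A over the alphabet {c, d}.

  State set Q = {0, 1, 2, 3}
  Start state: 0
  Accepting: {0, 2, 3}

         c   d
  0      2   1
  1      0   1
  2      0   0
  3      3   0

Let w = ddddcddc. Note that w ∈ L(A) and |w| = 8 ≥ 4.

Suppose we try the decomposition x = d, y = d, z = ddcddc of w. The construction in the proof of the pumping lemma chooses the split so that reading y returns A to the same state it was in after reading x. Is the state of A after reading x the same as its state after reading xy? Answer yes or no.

Run of A on the first 2 characters of w = d d:
  step 0: 0  (start)
  step 1: 1  (read d: 0→1)
  step 2: 1  (read d: 1→1)

After x (step 1): 1. After xy (step 2): 1.
They match, so y = d drives A around a cycle from 1 back to itself; pumping y any number of times keeps A in 1 before reading z, and xyⁱz ∈ L(A) for every i ≥ 0.

yes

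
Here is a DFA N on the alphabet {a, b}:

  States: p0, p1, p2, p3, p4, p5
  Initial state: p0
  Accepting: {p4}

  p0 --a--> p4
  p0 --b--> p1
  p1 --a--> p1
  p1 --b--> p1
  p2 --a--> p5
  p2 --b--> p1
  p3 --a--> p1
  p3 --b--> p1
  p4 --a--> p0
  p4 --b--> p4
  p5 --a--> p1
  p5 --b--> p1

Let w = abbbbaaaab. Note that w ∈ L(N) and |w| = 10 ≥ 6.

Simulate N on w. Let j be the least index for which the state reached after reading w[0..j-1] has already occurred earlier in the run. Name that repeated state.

Run of N on w = a b b b b a a a a b:
  step 0: p0  (start)
  step 1: p4  (read a: p0→p4)
  step 2: p4  (read b: p4→p4)   ← first repeat (p4 seen earlier)
  step 3: p4  (read b: p4→p4)
  step 4: p4  (read b: p4→p4)
  step 5: p4  (read b: p4→p4)
  step 6: p0  (read a: p4→p0)
  step 7: p4  (read a: p0→p4)
  step 8: p0  (read a: p4→p0)
  step 9: p4  (read a: p0→p4)
  step 10: p4  (read b: p4→p4)

The earliest repeat is at step j = 2: N is in p4, which it already visited at step i = 1.

p4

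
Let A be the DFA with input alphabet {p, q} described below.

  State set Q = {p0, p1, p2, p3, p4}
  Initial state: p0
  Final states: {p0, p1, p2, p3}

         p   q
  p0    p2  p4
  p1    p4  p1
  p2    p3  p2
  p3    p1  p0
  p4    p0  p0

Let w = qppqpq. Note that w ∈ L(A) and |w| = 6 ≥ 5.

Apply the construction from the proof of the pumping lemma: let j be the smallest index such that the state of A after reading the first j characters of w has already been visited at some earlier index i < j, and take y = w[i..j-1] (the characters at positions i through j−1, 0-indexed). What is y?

qp

State sequence: p0 -q-> p4 -p-> p0 -p-> p2 -q-> p2 -p-> p3 -q-> p0
First repeat at step 2: p0 was already visited.

So i = 0, j = 2, giving x = w[0:0] = ε, y = w[0:2] = qp, z = w[2:6] = pqpq.
Check: |xy| = 2 ≤ 5 and |y| = 2 ≥ 1. Reading y takes A from p0 back to p0, so every xyⁱz is accepted.
Pumping length from the standard proof: p = 5 (the number of states). The repeated state found above gives |xy| = j ≤ 5 and |y| = j − i ≥ 1.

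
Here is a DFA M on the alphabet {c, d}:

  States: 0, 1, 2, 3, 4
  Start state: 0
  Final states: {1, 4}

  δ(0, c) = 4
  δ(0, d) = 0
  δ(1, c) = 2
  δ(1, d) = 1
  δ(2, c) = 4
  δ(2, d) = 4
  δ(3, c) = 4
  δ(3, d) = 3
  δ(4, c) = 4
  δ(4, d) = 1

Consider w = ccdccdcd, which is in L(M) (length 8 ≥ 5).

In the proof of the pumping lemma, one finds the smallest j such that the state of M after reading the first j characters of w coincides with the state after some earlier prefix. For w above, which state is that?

Run of M on w = c c d c c d c d:
  step 0: 0  (start)
  step 1: 4  (read c: 0→4)
  step 2: 4  (read c: 4→4)   ← first repeat (4 seen earlier)
  step 3: 1  (read d: 4→1)
  step 4: 2  (read c: 1→2)
  step 5: 4  (read c: 2→4)
  step 6: 1  (read d: 4→1)
  step 7: 2  (read c: 1→2)
  step 8: 4  (read d: 2→4)

The earliest repeat is at step j = 2: M is in 4, which it already visited at step i = 1.
The DFA has 5 states, so the proof of the pumping lemma guarantees a repeated state among the first 5+1 visited; the segment between the two visits is the pumpable y.

4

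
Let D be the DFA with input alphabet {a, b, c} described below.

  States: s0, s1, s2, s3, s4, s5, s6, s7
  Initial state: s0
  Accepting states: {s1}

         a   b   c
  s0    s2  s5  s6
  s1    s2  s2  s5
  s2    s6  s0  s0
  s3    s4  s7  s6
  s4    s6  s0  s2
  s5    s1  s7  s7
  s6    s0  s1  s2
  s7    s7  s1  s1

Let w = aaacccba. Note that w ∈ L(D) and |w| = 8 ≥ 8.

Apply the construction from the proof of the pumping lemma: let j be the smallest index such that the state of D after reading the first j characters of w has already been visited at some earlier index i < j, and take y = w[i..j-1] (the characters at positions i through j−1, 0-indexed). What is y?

Run of D on w = a a a c c c b a:
  step 0: s0  (start)
  step 1: s2  (read a: s0→s2)
  step 2: s6  (read a: s2→s6)
  step 3: s0  (read a: s6→s0)   ← first repeat (s0 seen earlier)
  step 4: s6  (read c: s0→s6)
  step 5: s2  (read c: s6→s2)
  step 6: s0  (read c: s2→s0)
  step 7: s5  (read b: s0→s5)
  step 8: s1  (read a: s5→s1)

So i = 0, j = 3, giving x = w[0:0] = ε, y = w[0:3] = aaa, z = w[3:8] = cccba.
Check: |xy| = 3 ≤ 8 and |y| = 3 ≥ 1. Reading y takes D from s0 back to s0, so every xyⁱz is accepted.

aaa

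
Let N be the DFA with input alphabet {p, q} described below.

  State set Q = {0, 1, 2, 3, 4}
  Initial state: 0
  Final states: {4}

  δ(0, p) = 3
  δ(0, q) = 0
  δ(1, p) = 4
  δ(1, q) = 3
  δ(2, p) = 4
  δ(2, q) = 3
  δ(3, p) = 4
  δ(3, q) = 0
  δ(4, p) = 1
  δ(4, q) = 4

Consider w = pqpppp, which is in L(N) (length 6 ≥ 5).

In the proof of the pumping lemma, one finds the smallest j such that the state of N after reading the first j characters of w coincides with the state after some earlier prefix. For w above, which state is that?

Run of N on w = p q p p p p:
  step 0: 0  (start)
  step 1: 3  (read p: 0→3)
  step 2: 0  (read q: 3→0)   ← first repeat (0 seen earlier)
  step 3: 3  (read p: 0→3)
  step 4: 4  (read p: 3→4)
  step 5: 1  (read p: 4→1)
  step 6: 4  (read p: 1→4)

The earliest repeat is at step j = 2: N is in 0, which it already visited at step i = 0.

0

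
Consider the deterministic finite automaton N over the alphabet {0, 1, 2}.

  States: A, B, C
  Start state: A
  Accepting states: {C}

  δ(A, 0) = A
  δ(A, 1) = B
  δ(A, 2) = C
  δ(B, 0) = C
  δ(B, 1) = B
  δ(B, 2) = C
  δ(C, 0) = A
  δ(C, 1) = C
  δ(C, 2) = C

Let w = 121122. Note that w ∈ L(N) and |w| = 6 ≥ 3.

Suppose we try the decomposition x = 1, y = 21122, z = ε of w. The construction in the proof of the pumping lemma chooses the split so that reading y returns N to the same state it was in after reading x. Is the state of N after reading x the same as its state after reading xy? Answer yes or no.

Run of N on the first 6 characters of w = 1 2 1 1 2 2:
  step 0: A  (start)
  step 1: B  (read 1: A→B)
  step 2: C  (read 2: B→C)
  step 3: C  (read 1: C→C)
  step 4: C  (read 1: C→C)
  step 5: C  (read 2: C→C)
  step 6: C  (read 2: C→C)

After x (step 1): B. After xy (step 6): C.
They differ (B ≠ C), so y is not a cycle from the state after x; this split is not the one the pumping-lemma construction produces, and pumping y need not keep the string in L(N).

no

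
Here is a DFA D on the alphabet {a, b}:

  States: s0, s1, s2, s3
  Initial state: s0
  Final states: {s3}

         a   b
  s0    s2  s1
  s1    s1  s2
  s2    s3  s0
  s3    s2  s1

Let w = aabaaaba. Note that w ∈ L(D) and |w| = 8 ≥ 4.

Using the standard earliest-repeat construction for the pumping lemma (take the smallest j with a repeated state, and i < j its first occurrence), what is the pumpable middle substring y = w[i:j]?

Run of D on w = a a b a a a b a:
  step 0: s0  (start)
  step 1: s2  (read a: s0→s2)
  step 2: s3  (read a: s2→s3)
  step 3: s1  (read b: s3→s1)
  step 4: s1  (read a: s1→s1)   ← first repeat (s1 seen earlier)
  step 5: s1  (read a: s1→s1)
  step 6: s1  (read a: s1→s1)
  step 7: s2  (read b: s1→s2)
  step 8: s3  (read a: s2→s3)

So i = 3, j = 4, giving x = w[0:3] = aab, y = w[3:4] = a, z = w[4:8] = aaba.
Check: |xy| = 4 ≤ 4 and |y| = 1 ≥ 1. Reading y takes D from s1 back to s1, so every xyⁱz is accepted.
With |Q| = 4, pigeonhole forces a state repeat no later than step 4; the substring read between the first and second visits to that state can be pumped.

a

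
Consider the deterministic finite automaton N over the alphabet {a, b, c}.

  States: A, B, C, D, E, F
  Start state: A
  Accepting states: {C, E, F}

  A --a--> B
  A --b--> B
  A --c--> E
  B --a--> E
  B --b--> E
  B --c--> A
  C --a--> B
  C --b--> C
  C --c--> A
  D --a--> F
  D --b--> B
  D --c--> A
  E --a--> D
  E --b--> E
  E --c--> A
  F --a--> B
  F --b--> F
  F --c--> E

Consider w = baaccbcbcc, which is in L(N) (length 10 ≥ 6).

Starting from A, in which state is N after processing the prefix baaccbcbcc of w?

State sequence: A -b-> B -a-> E -a-> D -c-> A -c-> E -b-> E -c-> A -b-> B -c-> A -c-> E

After reading 10 characters, N is in state E.

E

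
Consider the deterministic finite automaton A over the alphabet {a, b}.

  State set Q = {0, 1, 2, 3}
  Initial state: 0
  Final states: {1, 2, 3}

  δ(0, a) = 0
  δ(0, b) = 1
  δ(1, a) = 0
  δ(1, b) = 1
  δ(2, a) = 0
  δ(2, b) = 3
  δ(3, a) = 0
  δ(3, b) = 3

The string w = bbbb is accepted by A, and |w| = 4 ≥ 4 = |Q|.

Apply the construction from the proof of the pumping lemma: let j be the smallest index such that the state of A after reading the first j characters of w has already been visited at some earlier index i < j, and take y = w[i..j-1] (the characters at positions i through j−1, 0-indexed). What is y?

State sequence: 0 -b-> 1 -b-> 1 -b-> 1 -b-> 1
First repeat at step 2: 1 was already visited.

So i = 1, j = 2, giving x = w[0:1] = b, y = w[1:2] = b, z = w[2:4] = bb.
Check: |xy| = 2 ≤ 4 and |y| = 1 ≥ 1. Reading y takes A from 1 back to 1, so every xyⁱz is accepted.

b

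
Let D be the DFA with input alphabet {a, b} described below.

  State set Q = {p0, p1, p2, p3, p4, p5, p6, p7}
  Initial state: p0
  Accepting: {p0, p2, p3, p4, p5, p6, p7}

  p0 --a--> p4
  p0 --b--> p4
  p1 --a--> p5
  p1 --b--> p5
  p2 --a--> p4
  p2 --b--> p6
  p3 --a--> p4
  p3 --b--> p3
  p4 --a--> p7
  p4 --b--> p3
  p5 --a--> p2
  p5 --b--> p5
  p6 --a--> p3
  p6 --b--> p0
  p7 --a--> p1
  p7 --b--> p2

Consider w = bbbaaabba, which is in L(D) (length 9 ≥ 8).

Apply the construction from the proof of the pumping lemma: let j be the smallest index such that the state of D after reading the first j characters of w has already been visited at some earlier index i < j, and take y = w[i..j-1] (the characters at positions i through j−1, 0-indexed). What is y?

State sequence: p0 -b-> p4 -b-> p3 -b-> p3 -a-> p4 -a-> p7 -a-> p1 -b-> p5 -b-> p5 -a-> p2
First repeat at step 3: p3 was already visited.

So i = 2, j = 3, giving x = w[0:2] = bb, y = w[2:3] = b, z = w[3:9] = aaabba.
Check: |xy| = 3 ≤ 8 and |y| = 1 ≥ 1. Reading y takes D from p3 back to p3, so every xyⁱz is accepted.
Since D has 8 states, any run of length ≥ 8 visits 8+1 states, so by pigeonhole some state repeats within the first 8 steps — that repeat gives the pumpable loop.

b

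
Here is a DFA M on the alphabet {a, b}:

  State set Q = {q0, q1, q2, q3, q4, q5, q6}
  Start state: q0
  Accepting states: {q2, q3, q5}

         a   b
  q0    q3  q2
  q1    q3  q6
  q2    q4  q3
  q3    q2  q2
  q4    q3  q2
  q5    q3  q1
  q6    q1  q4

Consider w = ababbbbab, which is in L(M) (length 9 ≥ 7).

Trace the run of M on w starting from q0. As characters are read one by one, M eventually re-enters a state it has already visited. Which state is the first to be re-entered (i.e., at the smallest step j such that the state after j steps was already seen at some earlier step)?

q2

Run of M on w = a b a b b b b a b:
  step 0: q0  (start)
  step 1: q3  (read a: q0→q3)
  step 2: q2  (read b: q3→q2)
  step 3: q4  (read a: q2→q4)
  step 4: q2  (read b: q4→q2)   ← first repeat (q2 seen earlier)
  step 5: q3  (read b: q2→q3)
  step 6: q2  (read b: q3→q2)
  step 7: q3  (read b: q2→q3)
  step 8: q2  (read a: q3→q2)
  step 9: q3  (read b: q2→q3)

The earliest repeat is at step j = 4: M is in q2, which it already visited at step i = 2.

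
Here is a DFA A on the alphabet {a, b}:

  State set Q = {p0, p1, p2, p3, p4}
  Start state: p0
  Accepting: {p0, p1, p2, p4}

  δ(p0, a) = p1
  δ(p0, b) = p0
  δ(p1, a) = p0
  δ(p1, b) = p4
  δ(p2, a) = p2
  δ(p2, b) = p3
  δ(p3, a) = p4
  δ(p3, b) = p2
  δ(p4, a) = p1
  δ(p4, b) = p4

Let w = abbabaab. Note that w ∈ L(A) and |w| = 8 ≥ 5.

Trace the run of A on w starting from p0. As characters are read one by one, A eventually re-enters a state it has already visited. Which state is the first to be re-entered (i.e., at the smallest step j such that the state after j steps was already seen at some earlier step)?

Run of A on w = a b b a b a a b:
  step 0: p0  (start)
  step 1: p1  (read a: p0→p1)
  step 2: p4  (read b: p1→p4)
  step 3: p4  (read b: p4→p4)   ← first repeat (p4 seen earlier)
  step 4: p1  (read a: p4→p1)
  step 5: p4  (read b: p1→p4)
  step 6: p1  (read a: p4→p1)
  step 7: p0  (read a: p1→p0)
  step 8: p0  (read b: p0→p0)

The earliest repeat is at step j = 3: A is in p4, which it already visited at step i = 2.
Since A has 5 states, any run of length ≥ 5 visits 5+1 states, so by pigeonhole some state repeats within the first 5 steps — that repeat gives the pumpable loop.

p4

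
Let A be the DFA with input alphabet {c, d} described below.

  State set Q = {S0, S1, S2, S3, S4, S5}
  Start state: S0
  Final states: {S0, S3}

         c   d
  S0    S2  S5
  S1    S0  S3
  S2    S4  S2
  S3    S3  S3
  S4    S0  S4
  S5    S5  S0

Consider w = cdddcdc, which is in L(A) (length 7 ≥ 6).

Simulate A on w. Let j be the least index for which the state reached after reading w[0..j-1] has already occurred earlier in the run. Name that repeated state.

Run of A on w = c d d d c d c:
  step 0: S0  (start)
  step 1: S2  (read c: S0→S2)
  step 2: S2  (read d: S2→S2)   ← first repeat (S2 seen earlier)
  step 3: S2  (read d: S2→S2)
  step 4: S2  (read d: S2→S2)
  step 5: S4  (read c: S2→S4)
  step 6: S4  (read d: S4→S4)
  step 7: S0  (read c: S4→S0)

The earliest repeat is at step j = 2: A is in S2, which it already visited at step i = 1.
The DFA has 6 states, so the proof of the pumping lemma guarantees a repeated state among the first 6+1 visited; the segment between the two visits is the pumpable y.

S2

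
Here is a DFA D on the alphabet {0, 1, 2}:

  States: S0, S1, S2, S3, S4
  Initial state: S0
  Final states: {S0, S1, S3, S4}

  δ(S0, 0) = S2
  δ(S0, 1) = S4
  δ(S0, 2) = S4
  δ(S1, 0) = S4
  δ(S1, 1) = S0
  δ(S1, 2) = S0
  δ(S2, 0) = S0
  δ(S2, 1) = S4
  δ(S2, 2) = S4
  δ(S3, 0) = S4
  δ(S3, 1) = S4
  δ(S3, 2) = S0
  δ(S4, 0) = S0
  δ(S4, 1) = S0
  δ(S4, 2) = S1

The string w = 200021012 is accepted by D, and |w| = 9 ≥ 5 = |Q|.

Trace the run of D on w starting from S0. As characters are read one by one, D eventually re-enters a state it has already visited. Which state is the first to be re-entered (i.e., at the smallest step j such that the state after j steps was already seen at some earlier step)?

Run of D on w = 2 0 0 0 2 1 0 1 2:
  step 0: S0  (start)
  step 1: S4  (read 2: S0→S4)
  step 2: S0  (read 0: S4→S0)   ← first repeat (S0 seen earlier)
  step 3: S2  (read 0: S0→S2)
  step 4: S0  (read 0: S2→S0)
  step 5: S4  (read 2: S0→S4)
  step 6: S0  (read 1: S4→S0)
  step 7: S2  (read 0: S0→S2)
  step 8: S4  (read 1: S2→S4)
  step 9: S1  (read 2: S4→S1)

The earliest repeat is at step j = 2: D is in S0, which it already visited at step i = 0.
With |Q| = 5, pigeonhole forces a state repeat no later than step 5; the substring read between the first and second visits to that state can be pumped.

S0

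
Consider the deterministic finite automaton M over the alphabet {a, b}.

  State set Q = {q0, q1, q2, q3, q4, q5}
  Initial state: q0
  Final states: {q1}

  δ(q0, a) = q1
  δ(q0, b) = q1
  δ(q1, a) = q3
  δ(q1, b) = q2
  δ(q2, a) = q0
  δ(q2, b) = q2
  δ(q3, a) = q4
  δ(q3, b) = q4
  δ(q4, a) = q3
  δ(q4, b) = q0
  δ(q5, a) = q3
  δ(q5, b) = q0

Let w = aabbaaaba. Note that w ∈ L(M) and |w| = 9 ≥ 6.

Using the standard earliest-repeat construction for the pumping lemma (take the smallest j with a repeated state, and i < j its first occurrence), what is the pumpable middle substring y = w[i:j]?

aabb

State sequence: q0 -a-> q1 -a-> q3 -b-> q4 -b-> q0 -a-> q1 -a-> q3 -a-> q4 -b-> q0 -a-> q1
First repeat at step 4: q0 was already visited.

So i = 0, j = 4, giving x = w[0:0] = ε, y = w[0:4] = aabb, z = w[4:9] = aaaba.
Check: |xy| = 4 ≤ 6 and |y| = 4 ≥ 1. Reading y takes M from q0 back to q0, so every xyⁱz is accepted.
With |Q| = 6, pigeonhole forces a state repeat no later than step 6; the substring read between the first and second visits to that state can be pumped.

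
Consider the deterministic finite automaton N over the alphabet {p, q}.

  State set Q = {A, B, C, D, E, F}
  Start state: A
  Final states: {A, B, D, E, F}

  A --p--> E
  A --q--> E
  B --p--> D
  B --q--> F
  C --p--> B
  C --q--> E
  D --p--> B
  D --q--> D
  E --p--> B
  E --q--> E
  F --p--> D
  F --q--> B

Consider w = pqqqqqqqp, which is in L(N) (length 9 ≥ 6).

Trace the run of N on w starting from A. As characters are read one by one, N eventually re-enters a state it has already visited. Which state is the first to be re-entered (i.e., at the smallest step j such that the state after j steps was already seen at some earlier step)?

E

State sequence: A -p-> E -q-> E -q-> E -q-> E -q-> E -q-> E -q-> E -q-> E -p-> B
First repeat at step 2: E was already visited.

The earliest repeat is at step j = 2: N is in E, which it already visited at step i = 1.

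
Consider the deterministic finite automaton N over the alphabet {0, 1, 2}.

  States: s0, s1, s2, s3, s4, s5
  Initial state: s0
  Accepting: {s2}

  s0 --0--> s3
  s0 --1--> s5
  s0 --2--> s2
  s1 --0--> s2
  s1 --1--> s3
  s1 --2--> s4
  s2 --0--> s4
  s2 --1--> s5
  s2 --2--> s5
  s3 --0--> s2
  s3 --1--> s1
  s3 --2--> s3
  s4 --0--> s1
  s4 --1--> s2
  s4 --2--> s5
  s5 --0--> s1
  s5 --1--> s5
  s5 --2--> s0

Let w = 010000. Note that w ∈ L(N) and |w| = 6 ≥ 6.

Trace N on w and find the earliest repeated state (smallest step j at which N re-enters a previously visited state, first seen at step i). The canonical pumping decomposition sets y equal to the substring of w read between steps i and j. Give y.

State sequence: s0 -0-> s3 -1-> s1 -0-> s2 -0-> s4 -0-> s1 -0-> s2
First repeat at step 5: s1 was already visited.

So i = 2, j = 5, giving x = w[0:2] = 01, y = w[2:5] = 000, z = w[5:6] = 0.
Check: |xy| = 5 ≤ 6 and |y| = 3 ≥ 1. Reading y takes N from s1 back to s1, so every xyⁱz is accepted.

000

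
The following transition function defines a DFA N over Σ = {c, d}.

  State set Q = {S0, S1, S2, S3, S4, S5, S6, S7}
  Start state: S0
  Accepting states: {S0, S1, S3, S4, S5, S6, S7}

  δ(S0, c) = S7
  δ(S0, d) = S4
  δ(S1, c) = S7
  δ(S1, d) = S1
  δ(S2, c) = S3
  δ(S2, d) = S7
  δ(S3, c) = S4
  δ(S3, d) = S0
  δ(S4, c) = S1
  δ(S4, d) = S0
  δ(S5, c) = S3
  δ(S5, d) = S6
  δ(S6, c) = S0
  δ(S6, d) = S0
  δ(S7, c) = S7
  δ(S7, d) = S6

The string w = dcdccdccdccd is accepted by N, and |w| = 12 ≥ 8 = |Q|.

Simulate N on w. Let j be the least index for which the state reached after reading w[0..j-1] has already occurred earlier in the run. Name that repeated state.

S1

Run of N on w = d c d c c d c c d c c d:
  step 0: S0  (start)
  step 1: S4  (read d: S0→S4)
  step 2: S1  (read c: S4→S1)
  step 3: S1  (read d: S1→S1)   ← first repeat (S1 seen earlier)
  step 4: S7  (read c: S1→S7)
  step 5: S7  (read c: S7→S7)
  step 6: S6  (read d: S7→S6)
  step 7: S0  (read c: S6→S0)
  step 8: S7  (read c: S0→S7)
  step 9: S6  (read d: S7→S6)
  step 10: S0  (read c: S6→S0)
  step 11: S7  (read c: S0→S7)
  step 12: S6  (read d: S7→S6)

The earliest repeat is at step j = 3: N is in S1, which it already visited at step i = 2.
With |Q| = 8, pigeonhole forces a state repeat no later than step 8; the substring read between the first and second visits to that state can be pumped.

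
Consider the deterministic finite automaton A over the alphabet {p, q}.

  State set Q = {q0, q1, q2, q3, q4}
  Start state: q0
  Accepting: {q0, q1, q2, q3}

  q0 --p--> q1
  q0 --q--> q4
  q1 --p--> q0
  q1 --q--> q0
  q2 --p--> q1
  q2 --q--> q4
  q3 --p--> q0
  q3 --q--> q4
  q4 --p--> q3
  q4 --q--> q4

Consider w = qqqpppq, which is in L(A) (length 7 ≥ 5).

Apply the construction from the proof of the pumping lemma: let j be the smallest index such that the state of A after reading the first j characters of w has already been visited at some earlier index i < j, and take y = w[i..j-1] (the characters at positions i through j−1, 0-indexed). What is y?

Run of A on w = q q q p p p q:
  step 0: q0  (start)
  step 1: q4  (read q: q0→q4)
  step 2: q4  (read q: q4→q4)   ← first repeat (q4 seen earlier)
  step 3: q4  (read q: q4→q4)
  step 4: q3  (read p: q4→q3)
  step 5: q0  (read p: q3→q0)
  step 6: q1  (read p: q0→q1)
  step 7: q0  (read q: q1→q0)

So i = 1, j = 2, giving x = w[0:1] = q, y = w[1:2] = q, z = w[2:7] = qpppq.
Check: |xy| = 2 ≤ 5 and |y| = 1 ≥ 1. Reading y takes A from q4 back to q4, so every xyⁱz is accepted.
With |Q| = 5, pigeonhole forces a state repeat no later than step 5; the substring read between the first and second visits to that state can be pumped.

q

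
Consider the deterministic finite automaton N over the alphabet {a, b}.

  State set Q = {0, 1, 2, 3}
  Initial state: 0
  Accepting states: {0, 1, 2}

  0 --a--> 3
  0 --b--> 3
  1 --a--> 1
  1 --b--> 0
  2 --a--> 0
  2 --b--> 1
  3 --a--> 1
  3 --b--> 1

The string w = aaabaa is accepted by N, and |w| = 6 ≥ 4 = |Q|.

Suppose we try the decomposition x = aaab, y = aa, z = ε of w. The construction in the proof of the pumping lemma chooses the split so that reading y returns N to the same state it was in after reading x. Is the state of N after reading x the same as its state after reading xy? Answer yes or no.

Run of N on the first 6 characters of w = a a a b a a:
  step 0: 0  (start)
  step 1: 3  (read a: 0→3)
  step 2: 1  (read a: 3→1)
  step 3: 1  (read a: 1→1)
  step 4: 0  (read b: 1→0)
  step 5: 3  (read a: 0→3)
  step 6: 1  (read a: 3→1)

After x (step 4): 0. After xy (step 6): 1.
They differ (0 ≠ 1), so y is not a cycle from the state after x; this split is not the one the pumping-lemma construction produces, and pumping y need not keep the string in L(N).

no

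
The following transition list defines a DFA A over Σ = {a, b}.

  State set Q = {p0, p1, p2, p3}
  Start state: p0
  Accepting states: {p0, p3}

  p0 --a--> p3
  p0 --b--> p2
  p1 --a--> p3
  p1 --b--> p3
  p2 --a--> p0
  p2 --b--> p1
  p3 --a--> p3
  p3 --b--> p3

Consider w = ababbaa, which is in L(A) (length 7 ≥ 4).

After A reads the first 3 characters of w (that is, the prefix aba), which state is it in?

p3

State sequence: p0 -a-> p3 -b-> p3 -a-> p3

After reading 3 characters, A is in state p3.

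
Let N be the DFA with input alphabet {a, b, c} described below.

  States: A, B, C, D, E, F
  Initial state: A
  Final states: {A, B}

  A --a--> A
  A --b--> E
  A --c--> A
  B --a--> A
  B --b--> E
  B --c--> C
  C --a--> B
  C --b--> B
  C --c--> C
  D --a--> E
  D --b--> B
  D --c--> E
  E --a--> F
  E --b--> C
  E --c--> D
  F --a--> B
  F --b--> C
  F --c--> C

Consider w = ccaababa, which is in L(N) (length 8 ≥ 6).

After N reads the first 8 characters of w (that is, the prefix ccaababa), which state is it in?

B

State sequence: A -c-> A -c-> A -a-> A -a-> A -b-> E -a-> F -b-> C -a-> B

After reading 8 characters, N is in state B.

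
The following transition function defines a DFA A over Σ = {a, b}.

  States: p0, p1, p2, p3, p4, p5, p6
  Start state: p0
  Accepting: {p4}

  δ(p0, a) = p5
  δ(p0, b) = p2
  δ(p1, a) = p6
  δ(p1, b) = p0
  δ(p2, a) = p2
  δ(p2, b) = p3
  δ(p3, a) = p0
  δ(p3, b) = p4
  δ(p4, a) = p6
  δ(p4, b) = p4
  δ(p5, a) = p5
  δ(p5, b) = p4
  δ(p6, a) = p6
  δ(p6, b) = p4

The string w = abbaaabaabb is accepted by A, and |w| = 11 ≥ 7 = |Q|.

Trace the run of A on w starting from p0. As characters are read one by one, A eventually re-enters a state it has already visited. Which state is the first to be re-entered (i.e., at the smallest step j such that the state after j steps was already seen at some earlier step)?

p4

Run of A on w = a b b a a a b a a b b:
  step 0: p0  (start)
  step 1: p5  (read a: p0→p5)
  step 2: p4  (read b: p5→p4)
  step 3: p4  (read b: p4→p4)   ← first repeat (p4 seen earlier)
  step 4: p6  (read a: p4→p6)
  step 5: p6  (read a: p6→p6)
  step 6: p6  (read a: p6→p6)
  step 7: p4  (read b: p6→p4)
  step 8: p6  (read a: p4→p6)
  step 9: p6  (read a: p6→p6)
  step 10: p4  (read b: p6→p4)
  step 11: p4  (read b: p4→p4)

The earliest repeat is at step j = 3: A is in p4, which it already visited at step i = 2.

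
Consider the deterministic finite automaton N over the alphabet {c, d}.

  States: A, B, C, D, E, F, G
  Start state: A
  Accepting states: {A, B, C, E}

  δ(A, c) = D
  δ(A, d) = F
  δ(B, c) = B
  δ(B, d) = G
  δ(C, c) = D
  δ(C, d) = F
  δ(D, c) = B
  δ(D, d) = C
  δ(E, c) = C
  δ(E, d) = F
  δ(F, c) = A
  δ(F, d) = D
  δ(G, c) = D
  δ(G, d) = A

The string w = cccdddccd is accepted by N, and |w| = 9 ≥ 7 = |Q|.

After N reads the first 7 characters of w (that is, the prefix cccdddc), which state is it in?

A

Run of N on the first 7 characters of w = c c c d d d c:
  step 0: A  (start)
  step 1: D  (read c: A→D)
  step 2: B  (read c: D→B)
  step 3: B  (read c: B→B)
  step 4: G  (read d: B→G)
  step 5: A  (read d: G→A)
  step 6: F  (read d: A→F)
  step 7: A  (read c: F→A)

After reading 7 characters, N is in state A.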